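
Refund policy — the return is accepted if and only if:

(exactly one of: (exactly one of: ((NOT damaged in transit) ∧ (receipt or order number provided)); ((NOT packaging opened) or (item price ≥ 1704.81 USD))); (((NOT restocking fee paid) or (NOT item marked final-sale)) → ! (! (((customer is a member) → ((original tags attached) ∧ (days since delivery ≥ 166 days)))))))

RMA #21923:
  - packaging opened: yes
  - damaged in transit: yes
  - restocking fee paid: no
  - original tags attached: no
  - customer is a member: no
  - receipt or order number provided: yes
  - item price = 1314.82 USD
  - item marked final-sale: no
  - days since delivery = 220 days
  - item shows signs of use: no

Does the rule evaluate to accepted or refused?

Atomic conditions:
  NOT damaged in transit: yes → false
  receipt or order number provided: yes → true
  NOT packaging opened: yes → false
  item price ≥ 1704.81 USD: 1314.82 ≥ 1704.81 is false
  NOT restocking fee paid: no → true
  NOT item marked final-sale: no → true
  customer is a member: no → false
  original tags attached: no → false
  days since delivery ≥ 166 days: 220 ≥ 166 is true
Combine:
[1.1] false AND true = false
[1.2] false OR false = false
[1] exactly-one(false, false) = false
[2.1] true OR true = true
[2.2.1.1.2] false AND true = false
[2.2.1.1] false → false (antecedent false ⇒ implication holds) = true
[2.2.1] NOT true = false
[2.2] NOT false = true
[2] true → true = true
[root] exactly-one(false, true) = true
Overall: true → accepted

Accepted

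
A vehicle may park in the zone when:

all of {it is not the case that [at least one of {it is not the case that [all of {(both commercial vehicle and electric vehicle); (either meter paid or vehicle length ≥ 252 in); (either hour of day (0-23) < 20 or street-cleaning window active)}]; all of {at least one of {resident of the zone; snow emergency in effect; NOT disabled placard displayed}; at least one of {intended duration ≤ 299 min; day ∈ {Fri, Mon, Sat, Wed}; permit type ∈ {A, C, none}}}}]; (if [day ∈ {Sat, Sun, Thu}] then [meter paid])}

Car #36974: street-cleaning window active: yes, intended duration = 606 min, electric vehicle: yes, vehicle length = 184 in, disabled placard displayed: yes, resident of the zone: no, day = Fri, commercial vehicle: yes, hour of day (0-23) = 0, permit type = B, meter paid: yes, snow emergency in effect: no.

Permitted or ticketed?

Atomic conditions:
  commercial vehicle: yes → true
  electric vehicle: yes → true
  meter paid: yes → true
  vehicle length ≥ 252 in: 184 ≥ 252 is false
  hour of day (0-23) < 20: 0 < 20 is true
  street-cleaning window active: yes → true
  resident of the zone: no → false
  snow emergency in effect: no → false
  NOT disabled placard displayed: yes → false
  intended duration ≤ 299 min: 606 ≤ 299 is false
  day ∈ {Fri, Mon, Sat, Wed}: Fri is in the set → true
  permit type ∈ {A, C, none}: B is not in the set → false
  day ∈ {Sat, Sun, Thu}: Fri is not in the set → false
Combine:
[1.1.1.1.1] true AND true = true
[1.1.1.1.2] true OR false = true
[1.1.1.1.3] true OR true = true
[1.1.1.1] true AND true AND true = true
[1.1.1] NOT true = false
[1.1.2.1] false OR false OR false = false
[1.1.2.2] false OR true OR false = true
[1.1.2] false AND true = false
[1.1] false OR false = false
[1] NOT false = true
[2] false → true (antecedent false ⇒ implication holds) = true
[root] true AND true = true
Overall: true → permitted

Permitted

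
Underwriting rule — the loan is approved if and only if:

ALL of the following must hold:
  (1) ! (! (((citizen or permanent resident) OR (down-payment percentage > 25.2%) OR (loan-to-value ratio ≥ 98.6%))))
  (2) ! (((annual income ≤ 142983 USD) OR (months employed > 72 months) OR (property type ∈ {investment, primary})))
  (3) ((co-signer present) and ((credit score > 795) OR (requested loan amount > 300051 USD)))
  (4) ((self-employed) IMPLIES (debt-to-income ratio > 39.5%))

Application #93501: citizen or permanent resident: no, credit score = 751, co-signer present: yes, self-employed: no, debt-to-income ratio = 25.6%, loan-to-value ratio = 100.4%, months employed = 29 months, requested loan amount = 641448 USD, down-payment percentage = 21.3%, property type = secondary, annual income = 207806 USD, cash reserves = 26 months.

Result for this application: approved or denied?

Approved

Atomic conditions:
  citizen or permanent resident: no → false
  down-payment percentage > 25.2%: 21.3 > 25.2 is false
  loan-to-value ratio ≥ 98.6%: 100.4 ≥ 98.6 is true
  annual income ≤ 142983 USD: 207806 ≤ 142983 is false
  months employed > 72 months: 29 > 72 is false
  property type ∈ {investment, primary}: secondary is not in the set → false
  co-signer present: yes → true
  credit score > 795: 751 > 795 is false
  requested loan amount > 300051 USD: 641448 > 300051 is true
  self-employed: no → false
  debt-to-income ratio > 39.5%: 25.6 > 39.5 is false
Combine:
[1.1.1] false OR false OR true = true
[1.1] NOT true = false
[1] NOT false = true
[2.1] false OR false OR false = false
[2] NOT false = true
[3.2] false OR true = true
[3] true AND true = true
[4] false → false (antecedent false ⇒ implication holds) = true
[root] true AND true AND true AND true = true
Overall: true → approved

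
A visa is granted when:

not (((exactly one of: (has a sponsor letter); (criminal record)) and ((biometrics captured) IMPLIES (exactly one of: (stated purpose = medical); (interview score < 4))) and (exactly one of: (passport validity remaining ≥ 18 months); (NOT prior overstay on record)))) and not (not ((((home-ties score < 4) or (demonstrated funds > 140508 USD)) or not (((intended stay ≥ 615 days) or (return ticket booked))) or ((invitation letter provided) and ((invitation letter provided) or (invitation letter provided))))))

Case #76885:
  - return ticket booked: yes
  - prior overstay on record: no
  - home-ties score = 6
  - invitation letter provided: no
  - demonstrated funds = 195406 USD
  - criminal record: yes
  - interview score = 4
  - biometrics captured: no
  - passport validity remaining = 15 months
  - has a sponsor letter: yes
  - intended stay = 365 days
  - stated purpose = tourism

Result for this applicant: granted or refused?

Atomic conditions:
  has a sponsor letter: yes → true
  criminal record: yes → true
  biometrics captured: no → false
  stated purpose = medical: tourism == medical is false
  interview score < 4: 4 < 4 is false
  passport validity remaining ≥ 18 months: 15 ≥ 18 is false
  NOT prior overstay on record: no → true
  home-ties score < 4: 6 < 4 is false
  demonstrated funds > 140508 USD: 195406 > 140508 is true
  intended stay ≥ 615 days: 365 ≥ 615 is false
  return ticket booked: yes → true
  invitation letter provided: no → false
Combine:
[1.1.1] exactly-one(true, true) = false
[1.1.2.2] exactly-one(false, false) = false
[1.1.2] false → false (antecedent false ⇒ implication holds) = true
[1.1.3] exactly-one(false, true) = true
[1.1] false AND true AND true = false
[1] NOT false = true
[2.1.1.1] false OR true = true
[2.1.1.2.1] false OR true = true
[2.1.1.2] NOT true = false
[2.1.1.3.2] false OR false = false
[2.1.1.3] false AND false = false
[2.1.1] true OR false OR false = true
[2.1] NOT true = false
[2] NOT false = true
[root] true AND true = true
Overall: true → granted

Granted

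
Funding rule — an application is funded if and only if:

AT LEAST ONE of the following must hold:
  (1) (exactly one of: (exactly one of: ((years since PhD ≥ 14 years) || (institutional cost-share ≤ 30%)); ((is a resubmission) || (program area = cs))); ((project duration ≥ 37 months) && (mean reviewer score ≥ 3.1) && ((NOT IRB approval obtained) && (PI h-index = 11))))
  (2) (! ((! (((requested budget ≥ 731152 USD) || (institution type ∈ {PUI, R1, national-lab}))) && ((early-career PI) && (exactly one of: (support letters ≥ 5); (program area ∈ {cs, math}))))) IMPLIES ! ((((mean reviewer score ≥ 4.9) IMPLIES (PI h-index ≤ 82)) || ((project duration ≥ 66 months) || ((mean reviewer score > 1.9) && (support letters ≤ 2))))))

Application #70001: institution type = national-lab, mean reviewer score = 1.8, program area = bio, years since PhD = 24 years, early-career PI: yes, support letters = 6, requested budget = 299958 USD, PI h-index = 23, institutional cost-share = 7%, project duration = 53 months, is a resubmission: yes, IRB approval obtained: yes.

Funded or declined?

Declined

Atomic conditions:
  years since PhD ≥ 14 years: 24 ≥ 14 is true
  institutional cost-share ≤ 30%: 7 ≤ 30 is true
  is a resubmission: yes → true
  program area = cs: bio == cs is false
  project duration ≥ 37 months: 53 ≥ 37 is true
  mean reviewer score ≥ 3.1: 1.8 ≥ 3.1 is false
  NOT IRB approval obtained: yes → false
  PI h-index = 11: 23 == 11 is false
  requested budget ≥ 731152 USD: 299958 ≥ 731152 is false
  institution type ∈ {PUI, R1, national-lab}: national-lab is in the set → true
  early-career PI: yes → true
  support letters ≥ 5: 6 ≥ 5 is true
  program area ∈ {cs, math}: bio is not in the set → false
  mean reviewer score ≥ 4.9: 1.8 ≥ 4.9 is false
  PI h-index ≤ 82: 23 ≤ 82 is true
  project duration ≥ 66 months: 53 ≥ 66 is false
  mean reviewer score > 1.9: 1.8 > 1.9 is false
  support letters ≤ 2: 6 ≤ 2 is false
Combine:
[1.1.1] true OR true = true
[1.1.2] true OR false = true
[1.1] exactly-one(true, true) = false
[1.2.3] false AND false = false
[1.2] true AND false AND false = false
[1] exactly-one(false, false) = false
[2.1.1.1.1] false OR true = true
[2.1.1.1] NOT true = false
[2.1.1.2.2] exactly-one(true, false) = true
[2.1.1.2] true AND true = true
[2.1.1] false AND true = false
[2.1] NOT false = true
[2.2.1.1] false → true (antecedent false ⇒ implication holds) = true
[2.2.1.2.2] false AND false = false
[2.2.1.2] false OR false = false
[2.2.1] true OR false = true
[2.2] NOT true = false
[2] true → false = false
[root] false OR false = false
Overall: false → declined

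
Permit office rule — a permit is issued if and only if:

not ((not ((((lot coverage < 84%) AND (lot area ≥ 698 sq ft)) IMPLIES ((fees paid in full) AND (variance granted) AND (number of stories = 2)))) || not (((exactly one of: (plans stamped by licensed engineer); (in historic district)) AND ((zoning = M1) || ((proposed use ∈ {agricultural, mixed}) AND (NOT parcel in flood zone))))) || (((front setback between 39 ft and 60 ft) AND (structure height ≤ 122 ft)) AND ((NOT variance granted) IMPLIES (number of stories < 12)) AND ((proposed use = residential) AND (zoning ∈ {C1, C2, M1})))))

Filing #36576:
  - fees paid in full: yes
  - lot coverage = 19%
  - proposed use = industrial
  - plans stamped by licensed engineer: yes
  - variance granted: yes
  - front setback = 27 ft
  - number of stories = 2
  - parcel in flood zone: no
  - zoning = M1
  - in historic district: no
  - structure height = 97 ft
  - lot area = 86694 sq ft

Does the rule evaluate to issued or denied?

Issued

Atomic conditions:
  lot coverage < 84%: 19 < 84 is true
  lot area ≥ 698 sq ft: 86694 ≥ 698 is true
  fees paid in full: yes → true
  variance granted: yes → true
  number of stories = 2: 2 == 2 is true
  plans stamped by licensed engineer: yes → true
  in historic district: no → false
  zoning = M1: M1 == M1 is true
  proposed use ∈ {agricultural, mixed}: industrial is not in the set → false
  NOT parcel in flood zone: no → true
  front setback between 39 ft and 60 ft: 27 in [39, 60] is false
  structure height ≤ 122 ft: 97 ≤ 122 is true
  NOT variance granted: yes → false
  number of stories < 12: 2 < 12 is true
  proposed use = residential: industrial == residential is false
  zoning ∈ {C1, C2, M1}: M1 is in the set → true
Combine:
[1.1.1.1] true AND true = true
[1.1.1.2] true AND true AND true = true
[1.1.1] true → true = true
[1.1] NOT true = false
[1.2.1.1] exactly-one(true, false) = true
[1.2.1.2.2] false AND true = false
[1.2.1.2] true OR false = true
[1.2.1] true AND true = true
[1.2] NOT true = false
[1.3.1] false AND true = false
[1.3.2] false → true (antecedent false ⇒ implication holds) = true
[1.3.3] false AND true = false
[1.3] false AND true AND false = false
[1] false OR false OR false = false
[root] NOT false = true
Overall: true → issued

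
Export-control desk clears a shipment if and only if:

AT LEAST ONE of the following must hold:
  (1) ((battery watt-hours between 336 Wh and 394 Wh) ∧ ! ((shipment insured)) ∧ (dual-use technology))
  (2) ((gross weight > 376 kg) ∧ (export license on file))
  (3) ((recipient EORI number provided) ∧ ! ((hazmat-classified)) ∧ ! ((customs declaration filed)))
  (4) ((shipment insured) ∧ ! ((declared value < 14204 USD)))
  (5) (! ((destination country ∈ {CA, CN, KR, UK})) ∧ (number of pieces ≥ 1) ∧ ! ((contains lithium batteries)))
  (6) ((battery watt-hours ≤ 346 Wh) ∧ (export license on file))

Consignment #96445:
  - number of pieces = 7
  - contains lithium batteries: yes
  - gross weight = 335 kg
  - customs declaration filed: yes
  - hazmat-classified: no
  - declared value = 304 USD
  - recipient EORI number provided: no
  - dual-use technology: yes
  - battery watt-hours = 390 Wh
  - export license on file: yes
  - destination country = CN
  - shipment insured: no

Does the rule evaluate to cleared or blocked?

Atomic conditions:
  battery watt-hours between 336 Wh and 394 Wh: 390 in [336, 394] is true
  shipment insured: no → false
  dual-use technology: yes → true
  gross weight > 376 kg: 335 > 376 is false
  export license on file: yes → true
  recipient EORI number provided: no → false
  hazmat-classified: no → false
  customs declaration filed: yes → true
  declared value < 14204 USD: 304 < 14204 is true
  destination country ∈ {CA, CN, KR, UK}: CN is in the set → true
  number of pieces ≥ 1: 7 ≥ 1 is true
  contains lithium batteries: yes → true
  battery watt-hours ≤ 346 Wh: 390 ≤ 346 is false
Combine:
[1.2] NOT false = true
[1] true AND true AND true = true
[2] false AND true = false
[3.2] NOT false = true
[3.3] NOT true = false
[3] false AND true AND false = false
[4.2] NOT true = false
[4] false AND false = false
[5.1] NOT true = false
[5.3] NOT true = false
[5] false AND true AND false = false
[6] false AND true = false
[root] true OR false OR false OR false OR false OR false = true
Overall: true → cleared

Cleared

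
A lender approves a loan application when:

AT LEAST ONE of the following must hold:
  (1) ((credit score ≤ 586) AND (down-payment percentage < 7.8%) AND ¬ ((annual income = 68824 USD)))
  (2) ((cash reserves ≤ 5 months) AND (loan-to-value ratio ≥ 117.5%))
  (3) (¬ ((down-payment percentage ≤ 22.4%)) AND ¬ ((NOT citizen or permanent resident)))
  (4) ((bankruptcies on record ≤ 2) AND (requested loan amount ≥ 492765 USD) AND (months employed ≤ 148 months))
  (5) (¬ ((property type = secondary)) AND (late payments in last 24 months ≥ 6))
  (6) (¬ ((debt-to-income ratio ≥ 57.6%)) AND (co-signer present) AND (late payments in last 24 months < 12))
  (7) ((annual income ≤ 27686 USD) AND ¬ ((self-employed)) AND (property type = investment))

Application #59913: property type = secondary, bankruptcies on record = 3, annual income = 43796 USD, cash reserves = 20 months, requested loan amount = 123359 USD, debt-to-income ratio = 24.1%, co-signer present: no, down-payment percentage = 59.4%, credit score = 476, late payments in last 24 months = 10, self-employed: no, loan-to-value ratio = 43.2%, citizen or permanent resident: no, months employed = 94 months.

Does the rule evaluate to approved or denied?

Denied

Atomic conditions:
  credit score ≤ 586: 476 ≤ 586 is true
  down-payment percentage < 7.8%: 59.4 < 7.8 is false
  annual income = 68824 USD: 43796 == 68824 is false
  cash reserves ≤ 5 months: 20 ≤ 5 is false
  loan-to-value ratio ≥ 117.5%: 43.2 ≥ 117.5 is false
  down-payment percentage ≤ 22.4%: 59.4 ≤ 22.4 is false
  NOT citizen or permanent resident: no → true
  bankruptcies on record ≤ 2: 3 ≤ 2 is false
  requested loan amount ≥ 492765 USD: 123359 ≥ 492765 is false
  months employed ≤ 148 months: 94 ≤ 148 is true
  property type = secondary: secondary == secondary is true
  late payments in last 24 months ≥ 6: 10 ≥ 6 is true
  debt-to-income ratio ≥ 57.6%: 24.1 ≥ 57.6 is false
  co-signer present: no → false
  late payments in last 24 months < 12: 10 < 12 is true
  annual income ≤ 27686 USD: 43796 ≤ 27686 is false
  self-employed: no → false
  property type = investment: secondary == investment is false
Combine:
[1.3] NOT false = true
[1] true AND false AND true = false
[2] false AND false = false
[3.1] NOT false = true
[3.2] NOT true = false
[3] true AND false = false
[4] false AND false AND true = false
[5.1] NOT true = false
[5] false AND true = false
[6.1] NOT false = true
[6] true AND false AND true = false
[7.2] NOT false = true
[7] false AND true AND false = false
[root] false OR false OR false OR false OR false OR false OR false = false
Overall: false → denied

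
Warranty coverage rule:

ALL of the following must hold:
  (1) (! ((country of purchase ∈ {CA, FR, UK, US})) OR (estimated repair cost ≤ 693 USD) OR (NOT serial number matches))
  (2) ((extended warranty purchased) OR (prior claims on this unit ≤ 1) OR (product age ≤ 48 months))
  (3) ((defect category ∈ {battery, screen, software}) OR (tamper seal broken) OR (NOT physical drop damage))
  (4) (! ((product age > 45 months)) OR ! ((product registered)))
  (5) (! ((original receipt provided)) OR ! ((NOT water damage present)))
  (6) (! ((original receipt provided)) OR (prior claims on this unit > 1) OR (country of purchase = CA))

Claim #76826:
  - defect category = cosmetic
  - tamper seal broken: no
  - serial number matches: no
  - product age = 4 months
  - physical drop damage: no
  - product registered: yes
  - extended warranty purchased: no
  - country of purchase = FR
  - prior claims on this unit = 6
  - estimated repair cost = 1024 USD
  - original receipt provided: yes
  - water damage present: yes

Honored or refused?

Atomic conditions:
  country of purchase ∈ {CA, FR, UK, US}: FR is in the set → true
  estimated repair cost ≤ 693 USD: 1024 ≤ 693 is false
  NOT serial number matches: no → true
  extended warranty purchased: no → false
  prior claims on this unit ≤ 1: 6 ≤ 1 is false
  product age ≤ 48 months: 4 ≤ 48 is true
  defect category ∈ {battery, screen, software}: cosmetic is not in the set → false
  tamper seal broken: no → false
  NOT physical drop damage: no → true
  product age > 45 months: 4 > 45 is false
  product registered: yes → true
  original receipt provided: yes → true
  NOT water damage present: yes → false
  prior claims on this unit > 1: 6 > 1 is true
  country of purchase = CA: FR == CA is false
Combine:
[1.1] NOT true = false
[1] false OR false OR true = true
[2] false OR false OR true = true
[3] false OR false OR true = true
[4.1] NOT false = true
[4.2] NOT true = false
[4] true OR false = true
[5.1] NOT true = false
[5.2] NOT false = true
[5] false OR true = true
[6.1] NOT true = false
[6] false OR true OR false = true
[root] true AND true AND true AND true AND true AND true = true
Overall: true → honored

Honored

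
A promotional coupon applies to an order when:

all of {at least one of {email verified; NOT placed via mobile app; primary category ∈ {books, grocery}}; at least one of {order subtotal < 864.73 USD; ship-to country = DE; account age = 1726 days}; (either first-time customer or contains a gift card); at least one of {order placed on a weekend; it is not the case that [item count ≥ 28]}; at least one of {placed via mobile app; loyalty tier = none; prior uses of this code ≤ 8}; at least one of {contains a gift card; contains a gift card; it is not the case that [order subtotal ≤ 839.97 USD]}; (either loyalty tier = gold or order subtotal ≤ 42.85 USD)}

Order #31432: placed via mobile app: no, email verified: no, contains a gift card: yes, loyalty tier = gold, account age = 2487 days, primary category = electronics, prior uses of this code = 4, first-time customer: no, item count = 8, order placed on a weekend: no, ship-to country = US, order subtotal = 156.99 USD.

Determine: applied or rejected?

Applied

Atomic conditions:
  email verified: no → false
  NOT placed via mobile app: no → true
  primary category ∈ {books, grocery}: electronics is not in the set → false
  order subtotal < 864.73 USD: 156.99 < 864.73 is true
  ship-to country = DE: US == DE is false
  account age = 1726 days: 2487 == 1726 is false
  first-time customer: no → false
  contains a gift card: yes → true
  order placed on a weekend: no → false
  item count ≥ 28: 8 ≥ 28 is false
  placed via mobile app: no → false
  loyalty tier = none: gold == none is false
  prior uses of this code ≤ 8: 4 ≤ 8 is true
  order subtotal ≤ 839.97 USD: 156.99 ≤ 839.97 is true
  loyalty tier = gold: gold == gold is true
  order subtotal ≤ 42.85 USD: 156.99 ≤ 42.85 is false
Combine:
[1] false OR true OR false = true
[2] true OR false OR false = true
[3] false OR true = true
[4.2] NOT false = true
[4] false OR true = true
[5] false OR false OR true = true
[6.3] NOT true = false
[6] true OR true OR false = true
[7] true OR false = true
[root] true AND true AND true AND true AND true AND true AND true = true
Overall: true → applied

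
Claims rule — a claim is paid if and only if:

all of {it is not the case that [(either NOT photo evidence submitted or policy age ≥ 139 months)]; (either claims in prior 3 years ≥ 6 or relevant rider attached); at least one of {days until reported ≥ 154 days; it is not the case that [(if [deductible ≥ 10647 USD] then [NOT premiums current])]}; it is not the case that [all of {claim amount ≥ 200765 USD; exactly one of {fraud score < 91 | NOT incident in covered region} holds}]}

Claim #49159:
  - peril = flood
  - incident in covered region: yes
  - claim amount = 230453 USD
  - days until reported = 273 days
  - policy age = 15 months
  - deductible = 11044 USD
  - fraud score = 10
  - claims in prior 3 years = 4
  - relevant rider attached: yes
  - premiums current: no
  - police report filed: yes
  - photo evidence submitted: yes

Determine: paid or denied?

Atomic conditions:
  NOT photo evidence submitted: yes → false
  policy age ≥ 139 months: 15 ≥ 139 is false
  claims in prior 3 years ≥ 6: 4 ≥ 6 is false
  relevant rider attached: yes → true
  days until reported ≥ 154 days: 273 ≥ 154 is true
  deductible ≥ 10647 USD: 11044 ≥ 10647 is true
  NOT premiums current: no → true
  claim amount ≥ 200765 USD: 230453 ≥ 200765 is true
  fraud score < 91: 10 < 91 is true
  NOT incident in covered region: yes → false
Combine:
[1.1] false OR false = false
[1] NOT false = true
[2] false OR true = true
[3.2.1] true → true = true
[3.2] NOT true = false
[3] true OR false = true
[4.1.2] exactly-one(true, false) = true
[4.1] true AND true = true
[4] NOT true = false
[root] true AND true AND true AND false = false
Overall: false → denied

Denied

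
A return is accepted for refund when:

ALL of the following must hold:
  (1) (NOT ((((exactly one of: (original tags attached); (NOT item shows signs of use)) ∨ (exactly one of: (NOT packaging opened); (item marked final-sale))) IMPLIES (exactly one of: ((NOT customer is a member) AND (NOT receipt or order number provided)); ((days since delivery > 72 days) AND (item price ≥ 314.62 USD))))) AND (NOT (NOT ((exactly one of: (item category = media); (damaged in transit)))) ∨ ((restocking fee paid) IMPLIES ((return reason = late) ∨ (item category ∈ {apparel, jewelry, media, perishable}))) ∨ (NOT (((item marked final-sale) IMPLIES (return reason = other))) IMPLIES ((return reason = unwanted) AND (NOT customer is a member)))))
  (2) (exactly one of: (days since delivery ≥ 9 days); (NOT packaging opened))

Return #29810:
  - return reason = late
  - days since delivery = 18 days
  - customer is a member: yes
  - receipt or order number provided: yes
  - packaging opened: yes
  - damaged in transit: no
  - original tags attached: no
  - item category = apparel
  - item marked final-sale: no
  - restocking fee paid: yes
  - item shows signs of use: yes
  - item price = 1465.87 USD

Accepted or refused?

Refused

Atomic conditions:
  original tags attached: no → false
  NOT item shows signs of use: yes → false
  NOT packaging opened: yes → false
  item marked final-sale: no → false
  NOT customer is a member: yes → false
  NOT receipt or order number provided: yes → false
  days since delivery > 72 days: 18 > 72 is false
  item price ≥ 314.62 USD: 1465.87 ≥ 314.62 is true
  item category = media: apparel == media is false
  damaged in transit: no → false
  restocking fee paid: yes → true
  return reason = late: late == late is true
  item category ∈ {apparel, jewelry, media, perishable}: apparel is in the set → true
  return reason = other: late == other is false
  return reason = unwanted: late == unwanted is false
  days since delivery ≥ 9 days: 18 ≥ 9 is true
Combine:
[1.1.1.1.1] exactly-one(false, false) = false
[1.1.1.1.2] exactly-one(false, false) = false
[1.1.1.1] false OR false = false
[1.1.1.2.1] false AND false = false
[1.1.1.2.2] false AND true = false
[1.1.1.2] exactly-one(false, false) = false
[1.1.1] false → false (antecedent false ⇒ implication holds) = true
[1.1] NOT true = false
[1.2.1.1.1] exactly-one(false, false) = false
[1.2.1.1] NOT false = true
[1.2.1] NOT true = false
[1.2.2.2] true OR true = true
[1.2.2] true → true = true
[1.2.3.1.1] false → false (antecedent false ⇒ implication holds) = true
[1.2.3.1] NOT true = false
[1.2.3.2] false AND false = false
[1.2.3] false → false (antecedent false ⇒ implication holds) = true
[1.2] false OR true OR true = true
[1] false AND true = false
[2] exactly-one(true, false) = true
[root] false AND true = false
Overall: false → refused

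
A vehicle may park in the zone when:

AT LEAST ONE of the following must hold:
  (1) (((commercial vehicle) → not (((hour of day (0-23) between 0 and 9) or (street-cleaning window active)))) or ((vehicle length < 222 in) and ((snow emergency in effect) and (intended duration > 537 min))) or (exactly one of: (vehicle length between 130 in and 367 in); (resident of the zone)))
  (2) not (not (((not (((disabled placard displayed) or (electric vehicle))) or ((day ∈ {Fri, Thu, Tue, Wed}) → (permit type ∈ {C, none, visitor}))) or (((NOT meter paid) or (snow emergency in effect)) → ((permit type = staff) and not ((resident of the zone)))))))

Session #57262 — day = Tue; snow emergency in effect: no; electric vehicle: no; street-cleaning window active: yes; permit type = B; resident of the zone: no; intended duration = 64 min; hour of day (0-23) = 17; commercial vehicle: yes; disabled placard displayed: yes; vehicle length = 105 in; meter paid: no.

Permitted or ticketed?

Ticketed

Atomic conditions:
  commercial vehicle: yes → true
  hour of day (0-23) between 0 and 9: 17 in [0, 9] is false
  street-cleaning window active: yes → true
  vehicle length < 222 in: 105 < 222 is true
  snow emergency in effect: no → false
  intended duration > 537 min: 64 > 537 is false
  vehicle length between 130 in and 367 in: 105 in [130, 367] is false
  resident of the zone: no → false
  disabled placard displayed: yes → true
  electric vehicle: no → false
  day ∈ {Fri, Thu, Tue, Wed}: Tue is in the set → true
  permit type ∈ {C, none, visitor}: B is not in the set → false
  NOT meter paid: no → true
  permit type = staff: B == staff is false
Combine:
[1.1.2.1] false OR true = true
[1.1.2] NOT true = false
[1.1] true → false = false
[1.2.2] false AND false = false
[1.2] true AND false = false
[1.3] exactly-one(false, false) = false
[1] false OR false OR false = false
[2.1.1.1.1.1] true OR false = true
[2.1.1.1.1] NOT true = false
[2.1.1.1.2] true → false = false
[2.1.1.1] false OR false = false
[2.1.1.2.1] true OR false = true
[2.1.1.2.2.2] NOT false = true
[2.1.1.2.2] false AND true = false
[2.1.1.2] true → false = false
[2.1.1] false OR false = false
[2.1] NOT false = true
[2] NOT true = false
[root] false OR false = false
Overall: false → ticketed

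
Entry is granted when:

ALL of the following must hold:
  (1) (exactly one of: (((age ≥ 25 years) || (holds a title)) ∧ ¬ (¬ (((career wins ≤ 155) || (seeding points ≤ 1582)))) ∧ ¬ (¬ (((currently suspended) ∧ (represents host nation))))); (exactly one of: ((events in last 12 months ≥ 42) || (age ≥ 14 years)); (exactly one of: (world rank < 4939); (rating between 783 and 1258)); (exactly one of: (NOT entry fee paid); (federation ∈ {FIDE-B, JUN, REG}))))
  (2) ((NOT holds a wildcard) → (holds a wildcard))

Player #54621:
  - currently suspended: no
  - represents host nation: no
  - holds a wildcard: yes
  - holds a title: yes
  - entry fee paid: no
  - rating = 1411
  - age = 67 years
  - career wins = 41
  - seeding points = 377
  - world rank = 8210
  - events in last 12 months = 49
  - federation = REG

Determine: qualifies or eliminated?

Qualifies

Atomic conditions:
  age ≥ 25 years: 67 ≥ 25 is true
  holds a title: yes → true
  career wins ≤ 155: 41 ≤ 155 is true
  seeding points ≤ 1582: 377 ≤ 1582 is true
  currently suspended: no → false
  represents host nation: no → false
  events in last 12 months ≥ 42: 49 ≥ 42 is true
  age ≥ 14 years: 67 ≥ 14 is true
  world rank < 4939: 8210 < 4939 is false
  rating between 783 and 1258: 1411 in [783, 1258] is false
  NOT entry fee paid: no → true
  federation ∈ {FIDE-B, JUN, REG}: REG is in the set → true
  NOT holds a wildcard: yes → false
  holds a wildcard: yes → true
Combine:
[1.1.1] true OR true = true
[1.1.2.1.1] true OR true = true
[1.1.2.1] NOT true = false
[1.1.2] NOT false = true
[1.1.3.1.1] false AND false = false
[1.1.3.1] NOT false = true
[1.1.3] NOT true = false
[1.1] true AND true AND false = false
[1.2.1] true OR true = true
[1.2.2] exactly-one(false, false) = false
[1.2.3] exactly-one(true, true) = false
[1.2] exactly-one(true, false, false) = true
[1] exactly-one(false, true) = true
[2] false → true (antecedent false ⇒ implication holds) = true
[root] true AND true = true
Overall: true → qualifies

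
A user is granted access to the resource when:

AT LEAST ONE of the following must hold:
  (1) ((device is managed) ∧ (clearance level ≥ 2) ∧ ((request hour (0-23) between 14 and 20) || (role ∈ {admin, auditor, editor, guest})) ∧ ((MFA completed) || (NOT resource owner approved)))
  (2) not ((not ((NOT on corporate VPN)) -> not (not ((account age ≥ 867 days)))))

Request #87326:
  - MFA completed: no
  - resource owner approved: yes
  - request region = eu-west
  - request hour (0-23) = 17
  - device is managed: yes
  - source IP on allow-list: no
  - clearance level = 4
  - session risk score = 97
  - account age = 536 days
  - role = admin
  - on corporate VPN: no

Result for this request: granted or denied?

Denied

Atomic conditions:
  device is managed: yes → true
  clearance level ≥ 2: 4 ≥ 2 is true
  request hour (0-23) between 14 and 20: 17 in [14, 20] is true
  role ∈ {admin, auditor, editor, guest}: admin is in the set → true
  MFA completed: no → false
  NOT resource owner approved: yes → false
  NOT on corporate VPN: no → true
  account age ≥ 867 days: 536 ≥ 867 is false
Combine:
[1.3] true OR true = true
[1.4] false OR false = false
[1] true AND true AND true AND false = false
[2.1.1] NOT true = false
[2.1.2.1] NOT false = true
[2.1.2] NOT true = false
[2.1] false → false (antecedent false ⇒ implication holds) = true
[2] NOT true = false
[root] false OR false = false
Overall: false → denied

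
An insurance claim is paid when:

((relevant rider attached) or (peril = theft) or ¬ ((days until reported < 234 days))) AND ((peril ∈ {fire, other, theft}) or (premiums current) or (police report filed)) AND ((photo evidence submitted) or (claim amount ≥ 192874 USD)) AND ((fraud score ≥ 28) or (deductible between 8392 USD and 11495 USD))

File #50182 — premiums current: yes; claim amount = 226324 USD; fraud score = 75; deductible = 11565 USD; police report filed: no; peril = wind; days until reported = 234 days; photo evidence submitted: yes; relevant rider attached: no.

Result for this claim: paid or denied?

Atomic conditions:
  relevant rider attached: no → false
  peril = theft: wind == theft is false
  days until reported < 234 days: 234 < 234 is false
  peril ∈ {fire, other, theft}: wind is not in the set → false
  premiums current: yes → true
  police report filed: no → false
  photo evidence submitted: yes → true
  claim amount ≥ 192874 USD: 226324 ≥ 192874 is true
  fraud score ≥ 28: 75 ≥ 28 is true
  deductible between 8392 USD and 11495 USD: 11565 in [8392, 11495] is false
Combine:
[1.3] NOT false = true
[1] false OR false OR true = true
[2] false OR true OR false = true
[3] true OR true = true
[4] true OR false = true
[root] true AND true AND true AND true = true
Overall: true → paid

Paid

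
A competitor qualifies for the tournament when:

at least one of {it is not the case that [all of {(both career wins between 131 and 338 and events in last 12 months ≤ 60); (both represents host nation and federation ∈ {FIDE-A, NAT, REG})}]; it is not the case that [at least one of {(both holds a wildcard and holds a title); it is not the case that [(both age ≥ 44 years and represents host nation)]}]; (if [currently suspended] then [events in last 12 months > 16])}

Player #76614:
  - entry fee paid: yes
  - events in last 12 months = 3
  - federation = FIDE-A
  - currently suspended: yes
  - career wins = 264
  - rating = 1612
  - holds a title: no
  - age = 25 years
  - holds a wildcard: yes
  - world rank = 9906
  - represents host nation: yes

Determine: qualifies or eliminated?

Eliminated

Atomic conditions:
  career wins between 131 and 338: 264 in [131, 338] is true
  events in last 12 months ≤ 60: 3 ≤ 60 is true
  represents host nation: yes → true
  federation ∈ {FIDE-A, NAT, REG}: FIDE-A is in the set → true
  holds a wildcard: yes → true
  holds a title: no → false
  age ≥ 44 years: 25 ≥ 44 is false
  currently suspended: yes → true
  events in last 12 months > 16: 3 > 16 is false
Combine:
[1.1.1] true AND true = true
[1.1.2] true AND true = true
[1.1] true AND true = true
[1] NOT true = false
[2.1.1] true AND false = false
[2.1.2.1] false AND true = false
[2.1.2] NOT false = true
[2.1] false OR true = true
[2] NOT true = false
[3] true → false = false
[root] false OR false OR false = false
Overall: false → eliminated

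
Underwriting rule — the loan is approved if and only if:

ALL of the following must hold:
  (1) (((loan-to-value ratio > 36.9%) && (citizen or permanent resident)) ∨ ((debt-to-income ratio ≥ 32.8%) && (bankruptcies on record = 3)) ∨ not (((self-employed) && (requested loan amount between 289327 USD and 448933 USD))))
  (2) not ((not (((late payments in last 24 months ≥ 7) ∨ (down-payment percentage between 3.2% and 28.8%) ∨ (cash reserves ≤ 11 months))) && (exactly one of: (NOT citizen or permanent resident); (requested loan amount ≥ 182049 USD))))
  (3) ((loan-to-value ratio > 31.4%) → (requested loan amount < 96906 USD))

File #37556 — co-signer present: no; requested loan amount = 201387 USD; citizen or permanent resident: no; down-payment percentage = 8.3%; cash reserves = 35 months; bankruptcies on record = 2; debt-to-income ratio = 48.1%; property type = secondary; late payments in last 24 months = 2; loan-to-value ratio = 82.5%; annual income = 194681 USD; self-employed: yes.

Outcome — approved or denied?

Denied

Atomic conditions:
  loan-to-value ratio > 36.9%: 82.5 > 36.9 is true
  citizen or permanent resident: no → false
  debt-to-income ratio ≥ 32.8%: 48.1 ≥ 32.8 is true
  bankruptcies on record = 3: 2 == 3 is false
  self-employed: yes → true
  requested loan amount between 289327 USD and 448933 USD: 201387 in [289327, 448933] is false
  late payments in last 24 months ≥ 7: 2 ≥ 7 is false
  down-payment percentage between 3.2% and 28.8%: 8.3 in [3.2, 28.8] is true
  cash reserves ≤ 11 months: 35 ≤ 11 is false
  NOT citizen or permanent resident: no → true
  requested loan amount ≥ 182049 USD: 201387 ≥ 182049 is true
  loan-to-value ratio > 31.4%: 82.5 > 31.4 is true
  requested loan amount < 96906 USD: 201387 < 96906 is false
Combine:
[1.1] true AND false = false
[1.2] true AND false = false
[1.3.1] true AND false = false
[1.3] NOT false = true
[1] false OR false OR true = true
[2.1.1.1] false OR true OR false = true
[2.1.1] NOT true = false
[2.1.2] exactly-one(true, true) = false
[2.1] false AND false = false
[2] NOT false = true
[3] true → false = false
[root] true AND true AND false = false
Overall: false → denied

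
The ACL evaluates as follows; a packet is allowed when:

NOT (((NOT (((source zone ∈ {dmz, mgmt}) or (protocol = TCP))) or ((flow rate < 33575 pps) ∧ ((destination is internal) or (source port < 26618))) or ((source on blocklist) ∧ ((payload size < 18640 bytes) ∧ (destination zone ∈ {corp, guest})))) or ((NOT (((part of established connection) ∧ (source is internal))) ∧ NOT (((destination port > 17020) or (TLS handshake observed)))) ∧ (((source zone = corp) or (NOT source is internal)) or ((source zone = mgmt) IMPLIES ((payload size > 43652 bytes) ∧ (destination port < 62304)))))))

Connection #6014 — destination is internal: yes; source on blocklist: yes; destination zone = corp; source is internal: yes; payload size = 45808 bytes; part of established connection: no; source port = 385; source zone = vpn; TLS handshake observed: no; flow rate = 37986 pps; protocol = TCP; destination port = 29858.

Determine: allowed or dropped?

Atomic conditions:
  source zone ∈ {dmz, mgmt}: vpn is not in the set → false
  protocol = TCP: TCP == TCP is true
  flow rate < 33575 pps: 37986 < 33575 is false
  destination is internal: yes → true
  source port < 26618: 385 < 26618 is true
  source on blocklist: yes → true
  payload size < 18640 bytes: 45808 < 18640 is false
  destination zone ∈ {corp, guest}: corp is in the set → true
  part of established connection: no → false
  source is internal: yes → true
  destination port > 17020: 29858 > 17020 is true
  TLS handshake observed: no → false
  source zone = corp: vpn == corp is false
  NOT source is internal: yes → false
  source zone = mgmt: vpn == mgmt is false
  payload size > 43652 bytes: 45808 > 43652 is true
  destination port < 62304: 29858 < 62304 is true
Combine:
[1.1.1.1] false OR true = true
[1.1.1] NOT true = false
[1.1.2.2] true OR true = true
[1.1.2] false AND true = false
[1.1.3.2] false AND true = false
[1.1.3] true AND false = false
[1.1] false OR false OR false = false
[1.2.1.1.1] false AND true = false
[1.2.1.1] NOT false = true
[1.2.1.2.1] true OR false = true
[1.2.1.2] NOT true = false
[1.2.1] true AND false = false
[1.2.2.1] false OR false = false
[1.2.2.2.2] true AND true = true
[1.2.2.2] false → true (antecedent false ⇒ implication holds) = true
[1.2.2] false OR true = true
[1.2] false AND true = false
[1] false OR false = false
[root] NOT false = true
Overall: true → allowed

Allowed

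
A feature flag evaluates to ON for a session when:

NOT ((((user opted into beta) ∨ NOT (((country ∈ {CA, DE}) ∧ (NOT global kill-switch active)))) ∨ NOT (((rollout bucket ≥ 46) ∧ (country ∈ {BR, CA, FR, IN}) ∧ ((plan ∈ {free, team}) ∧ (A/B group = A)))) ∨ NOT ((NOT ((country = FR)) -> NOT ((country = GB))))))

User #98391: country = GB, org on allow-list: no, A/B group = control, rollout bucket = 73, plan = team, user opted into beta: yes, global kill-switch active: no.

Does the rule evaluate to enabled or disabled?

Atomic conditions:
  user opted into beta: yes → true
  country ∈ {CA, DE}: GB is not in the set → false
  NOT global kill-switch active: no → true
  rollout bucket ≥ 46: 73 ≥ 46 is true
  country ∈ {BR, CA, FR, IN}: GB is not in the set → false
  plan ∈ {free, team}: team is in the set → true
  A/B group = A: control == A is false
  country = FR: GB == FR is false
  country = GB: GB == GB is true
Combine:
[1.1.2.1] false AND true = false
[1.1.2] NOT false = true
[1.1] true OR true = true
[1.2.1.3] true AND false = false
[1.2.1] true AND false AND false = false
[1.2] NOT false = true
[1.3.1.1] NOT false = true
[1.3.1.2] NOT true = false
[1.3.1] true → false = false
[1.3] NOT false = true
[1] true OR true OR true = true
[root] NOT true = false
Overall: false → disabled

Disabled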